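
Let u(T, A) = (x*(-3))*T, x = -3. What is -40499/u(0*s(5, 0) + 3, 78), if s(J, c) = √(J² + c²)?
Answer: -40499/27 ≈ -1500.0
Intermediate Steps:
u(T, A) = 9*T (u(T, A) = (-3*(-3))*T = 9*T)
-40499/u(0*s(5, 0) + 3, 78) = -40499*1/(9*(0*√(5² + 0²) + 3)) = -40499*1/(9*(0*√(25 + 0) + 3)) = -40499*1/(9*(0*√25 + 3)) = -40499*1/(9*(0*5 + 3)) = -40499*1/(9*(0 + 3)) = -40499/(9*3) = -40499/27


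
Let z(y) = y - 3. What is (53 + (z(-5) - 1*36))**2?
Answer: 81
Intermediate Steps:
z(y) = -3 + y
(53 + (z(-5) - 1*36))**2 = (53 + ((-3 - 5) - 1*36))**2 = (53 + (-8 - 36))**2 = (53 - 44)**2 = 9**2 = 81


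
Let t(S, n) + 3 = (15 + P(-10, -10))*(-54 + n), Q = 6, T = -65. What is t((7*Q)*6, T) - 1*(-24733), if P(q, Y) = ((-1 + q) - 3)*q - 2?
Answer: 6523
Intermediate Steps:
P(q, Y) = -2 + q*(-4 + q) (P(q, Y) = (-4 + q)*q - 2 = q*(-4 + q) - 2 = -2 + q*(-4 + q))
t(S, n) = -8265 + 153*n (t(S, n) = -3 + (15 + (-2 + (-10)² - 4*(-10)))*(-54 + n) = -3 + (15 + (-2 + 100 + 40))*(-54 + n) = -3 + (15 + 138)*(-54 + n) = -3 + 153*(-54 + n) = -3 + (-8262 + 153*n) = -8265 + 153*n)
t((7*Q)*6, T) - 1*(-24733) = (-8265 + 153*(-65)) - 1*(-24733) = (-8265 - 9945) + 24733 = -18210 + 24733 = 6523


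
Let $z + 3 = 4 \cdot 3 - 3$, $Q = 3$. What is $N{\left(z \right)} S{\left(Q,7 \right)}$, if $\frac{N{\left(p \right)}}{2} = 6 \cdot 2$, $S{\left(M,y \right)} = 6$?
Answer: $144$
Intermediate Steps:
$z = 6$ ($z = -3 + \left(4 \cdot 3 - 3\right) = -3 + \left(12 - 3\right) = -3 + 9 = 6$)
$N{\left(p \right)} = 24$ ($N{\left(p \right)} = 2 \cdot 6 \cdot 2 = 2 \cdot 12 = 24$)
$N{\left(z \right)} S{\left(Q,7 \right)} = 24 \cdot 6 = 144$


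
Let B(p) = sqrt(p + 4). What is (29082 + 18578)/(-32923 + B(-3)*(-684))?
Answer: -47660/33607 ≈ -1.4182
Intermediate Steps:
B(p) = sqrt(4 + p)
(29082 + 18578)/(-32923 + B(-3)*(-684)) = (29082 + 18578)/(-32923 + sqrt(4 - 3)*(-684)) = 47660/(-32923 + sqrt(1)*(-684)) = 47660/(-32923 + 1*(-684)) = 47660/(-32923 - 684) = 47660/(-33607) = 47660*(-1/33607) = -47660/33607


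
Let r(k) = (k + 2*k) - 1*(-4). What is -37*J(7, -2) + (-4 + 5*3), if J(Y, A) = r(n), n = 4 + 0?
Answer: -581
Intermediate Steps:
n = 4
r(k) = 4 + 3*k (r(k) = 3*k + 4 = 4 + 3*k)
J(Y, A) = 16 (J(Y, A) = 4 + 3*4 = 4 + 12 = 16)
-37*J(7, -2) + (-4 + 5*3) = -37*16 + (-4 + 5*3) = -592 + (-4 + 15) = -592 + 11 = -581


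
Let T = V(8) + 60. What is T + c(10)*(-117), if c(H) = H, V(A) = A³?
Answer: -598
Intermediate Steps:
T = 572 (T = 8³ + 60 = 512 + 60 = 572)
T + c(10)*(-117) = 572 + 10*(-117) = 572 - 1170 = -598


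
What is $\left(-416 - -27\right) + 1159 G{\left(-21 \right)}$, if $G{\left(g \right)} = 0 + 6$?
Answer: $6565$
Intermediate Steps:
$G{\left(g \right)} = 6$
$\left(-416 - -27\right) + 1159 G{\left(-21 \right)} = \left(-416 - -27\right) + 1159 \cdot 6 = \left(-416 + 27\right) + 6954 = -389 + 6954 = 6565$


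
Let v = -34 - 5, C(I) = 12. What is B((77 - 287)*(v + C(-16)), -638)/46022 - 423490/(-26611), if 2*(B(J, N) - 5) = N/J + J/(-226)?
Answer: 6243608274670829/392336026901910 ≈ 15.914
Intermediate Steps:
v = -39
B(J, N) = 5 - J/452 + N/(2*J) (B(J, N) = 5 + (N/J + J/(-226))/2 = 5 + (N/J + J*(-1/226))/2 = 5 + (N/J - J/226)/2 = 5 + (-J/226 + N/J)/2 = 5 + (-J/452 + N/(2*J)) = 5 - J/452 + N/(2*J))
B((77 - 287)*(v + C(-16)), -638)/46022 - 423490/(-26611) = (5 - (77 - 287)*(-39 + 12)/452 + (½)*(-638)/((77 - 287)*(-39 + 12)))/46022 - 423490/(-26611) = (5 - (-105)*(-27)/226 + (½)*(-638)/(-210*(-27)))*(1/46022) - 423490*(-1/26611) = (5 - 1/452*5670 + (½)*(-638)/5670)*(1/46022) + 423490/26611 = (5 - 2835/226 + (½)*(-638)*(1/5670))*(1/46022) + 423490/26611 = (5 - 2835/226 - 319/5670)*(1/46022) + 423490/26611 = -2434861/320355*1/46022 + 423490/26611 = -2434861/14743377810 + 423490/26611 = 6243608274670829/392336026901910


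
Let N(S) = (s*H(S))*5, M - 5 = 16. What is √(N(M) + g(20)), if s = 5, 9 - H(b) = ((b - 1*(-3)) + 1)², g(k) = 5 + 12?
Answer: I*√15383 ≈ 124.03*I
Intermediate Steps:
M = 21 (M = 5 + 16 = 21)
g(k) = 17
H(b) = 9 - (4 + b)² (H(b) = 9 - ((b - 1*(-3)) + 1)² = 9 - ((b + 3) + 1)² = 9 - ((3 + b) + 1)² = 9 - (4 + b)²)
N(S) = 225 - 25*(4 + S)² (N(S) = (5*(9 - (4 + S)²))*5 = (45 - 5*(4 + S)²)*5 = 225 - 25*(4 + S)²)
√(N(M) + g(20)) = √((225 - 25*(4 + 21)²) + 17) = √((225 - 25*25²) + 17) = √((225 - 25*625) + 17) = √((225 - 15625) + 17) = √(-15400 + 17) = √(-15383) = I*√15383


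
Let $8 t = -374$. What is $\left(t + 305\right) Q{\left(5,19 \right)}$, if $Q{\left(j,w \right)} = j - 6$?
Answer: $- \frac{1033}{4} \approx -258.25$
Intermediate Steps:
$t = - \frac{187}{4}$ ($t = \frac{1}{8} \left(-374\right) = - \frac{187}{4} \approx -46.75$)
$Q{\left(j,w \right)} = -6 + j$
$\left(t + 305\right) Q{\left(5,19 \right)} = \left(- \frac{187}{4} + 305\right) \left(-6 + 5\right) = \frac{1033}{4} \left(-1\right) = - \frac{1033}{4}$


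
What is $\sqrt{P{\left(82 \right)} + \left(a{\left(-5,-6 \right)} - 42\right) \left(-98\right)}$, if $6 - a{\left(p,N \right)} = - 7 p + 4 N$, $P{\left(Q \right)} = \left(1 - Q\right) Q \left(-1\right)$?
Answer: $4 \sqrt{703} \approx 106.06$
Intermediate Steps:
$P{\left(Q \right)} = - Q \left(1 - Q\right)$ ($P{\left(Q \right)} = Q \left(1 - Q\right) \left(-1\right) = - Q \left(1 - Q\right)$)
$a{\left(p,N \right)} = 6 - 4 N + 7 p$ ($a{\left(p,N \right)} = 6 - \left(- 7 p + 4 N\right) = 6 - 4 N + 7 p$)
$\sqrt{P{\left(82 \right)} + \left(a{\left(-5,-6 \right)} - 42\right) \left(-98\right)} = \sqrt{82 \left(-1 + 82\right) + \left(\left(6 - -24 + 7 \left(-5\right)\right) - 42\right) \left(-98\right)} = \sqrt{82 \cdot 81 + \left(\left(6 + 24 - 35\right) - 42\right) \left(-98\right)} = \sqrt{6642 + \left(-5 - 42\right) \left(-98\right)} = \sqrt{6642 - -4606} = \sqrt{6642 + 4606} = \sqrt{11248} = 4 \sqrt{703}$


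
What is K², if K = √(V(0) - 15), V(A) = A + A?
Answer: -15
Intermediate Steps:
V(A) = 2*A
K = I*√15 (K = √(2*0 - 15) = √(0 - 15) = √(-15) = I*√15 ≈ 3.873*I)
K² = (I*√15)² = -15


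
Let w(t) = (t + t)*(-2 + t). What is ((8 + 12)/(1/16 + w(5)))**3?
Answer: 32768000/111284641 ≈ 0.29445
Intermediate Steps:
w(t) = 2*t*(-2 + t) (w(t) = (2*t)*(-2 + t) = 2*t*(-2 + t))
((8 + 12)/(1/16 + w(5)))**3 = ((8 + 12)/(1/16 + 2*5*(-2 + 5)))**3 = (20/(1/16 + 2*5*3))**3 = (20/(1/16 + 30))**3 = (20/(481/16))**3 = (20*(16/481))**3 = (320/481)**3 = 32768000/111284641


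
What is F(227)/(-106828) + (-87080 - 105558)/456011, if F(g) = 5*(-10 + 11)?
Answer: -20581412319/48714743108 ≈ -0.42249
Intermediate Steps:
F(g) = 5 (F(g) = 5*1 = 5)
F(227)/(-106828) + (-87080 - 105558)/456011 = 5/(-106828) + (-87080 - 105558)/456011 = 5*(-1/106828) - 192638*1/456011 = -5/106828 - 192638/456011 = -20581412319/48714743108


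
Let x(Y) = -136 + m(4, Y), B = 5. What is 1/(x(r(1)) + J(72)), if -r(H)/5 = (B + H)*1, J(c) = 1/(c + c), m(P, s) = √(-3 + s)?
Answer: -2819952/384178177 - 20736*I*√33/384178177 ≈ -0.0073402 - 0.00031006*I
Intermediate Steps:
J(c) = 1/(2*c)
r(H) = -25 - 5*H (r(H) = -5*(5 + H) = -25 - 5*H)
x(Y) = -136 + √(-3 + Y)
1/(x(r(1)) + J(72)) = 1/((-136 + √(-3 + (-25 - 5*1))) + (½)/72) = 1/((-136 + √(-3 + (-25 - 5))) + (½)*(1/72)) = 1/((-136 + √(-3 - 30)) + 1/144) = 1/((-136 + √(-33)) + 1/144) = 1/((-136 + I*√33) + 1/144) = 1/(-19583/144 + I*√33)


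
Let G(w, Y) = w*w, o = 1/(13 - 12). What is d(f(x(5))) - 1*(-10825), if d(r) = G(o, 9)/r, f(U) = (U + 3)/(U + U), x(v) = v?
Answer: 43305/4 ≈ 10826.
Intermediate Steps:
o = 1 (o = 1/1 = 1)
G(w, Y) = w²
f(U) = (3 + U)/(2*U) (f(U) = (3 + U)/((2*U)) = (3 + U)*(1/(2*U)) = (3 + U)/(2*U))
d(r) = 1/r (d(r) = 1²/r = 1/r)
d(f(x(5))) - 1*(-10825) = 1/((½)*(3 + 5)/5) - 1*(-10825) = 1/((½)*(⅕)*8) + 10825 = 1/(⅘) + 10825 = 5/4 + 10825 = 43305/4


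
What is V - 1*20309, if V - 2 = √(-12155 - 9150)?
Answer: -20307 + I*√21305 ≈ -20307.0 + 145.96*I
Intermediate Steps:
V = 2 + I*√21305 (V = 2 + √(-12155 - 9150) = 2 + √(-21305) = 2 + I*√21305 ≈ 2.0 + 145.96*I)
V - 1*20309 = (2 + I*√21305) - 1*20309 = (2 + I*√21305) - 20309 = -20307 + I*√21305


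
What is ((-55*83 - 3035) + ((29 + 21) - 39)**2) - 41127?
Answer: -48606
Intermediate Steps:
((-55*83 - 3035) + ((29 + 21) - 39)**2) - 41127 = ((-4565 - 3035) + (50 - 39)**2) - 41127 = (-7600 + 11**2) - 41127 = (-7600 + 121) - 41127 = -7479 - 41127 = -48606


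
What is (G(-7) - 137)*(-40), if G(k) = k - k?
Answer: 5480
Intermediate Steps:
G(k) = 0
(G(-7) - 137)*(-40) = (0 - 137)*(-40) = -137*(-40) = 5480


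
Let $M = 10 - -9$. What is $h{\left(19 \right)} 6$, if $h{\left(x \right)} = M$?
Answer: $114$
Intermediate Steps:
$M = 19$ ($M = 10 + 9 = 19$)
$h{\left(x \right)} = 19$
$h{\left(19 \right)} 6 = 19 \cdot 6 = 114$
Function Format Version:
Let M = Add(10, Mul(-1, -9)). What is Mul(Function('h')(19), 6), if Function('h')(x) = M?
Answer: 114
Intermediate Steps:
M = 19 (M = Add(10, 9) = 19)
Function('h')(x) = 19
Mul(Function('h')(19), 6) = Mul(19, 6) = 114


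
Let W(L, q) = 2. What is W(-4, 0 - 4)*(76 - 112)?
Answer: -72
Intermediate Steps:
W(-4, 0 - 4)*(76 - 112) = 2*(76 - 112) = 2*(-36) = -72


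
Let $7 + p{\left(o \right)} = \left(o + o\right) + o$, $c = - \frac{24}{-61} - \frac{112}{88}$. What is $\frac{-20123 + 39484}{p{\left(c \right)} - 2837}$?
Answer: $- \frac{12991231}{1910094} \approx -6.8014$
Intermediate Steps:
$c = - \frac{590}{671}$ ($c = \left(-24\right) \left(- \frac{1}{61}\right) - \frac{14}{11} = \frac{24}{61} - \frac{14}{11} = - \frac{590}{671} \approx -0.87928$)
$p{\left(o \right)} = -7 + 3 o$ ($p{\left(o \right)} = -7 + \left(\left(o + o\right) + o\right) = -7 + \left(2 o + o\right) = -7 + 3 o$)
$\frac{-20123 + 39484}{p{\left(c \right)} - 2837} = \frac{-20123 + 39484}{\left(-7 + 3 \left(- \frac{590}{671}\right)\right) - 2837} = \frac{19361}{\left(-7 - \frac{1770}{671}\right) - 2837} = \frac{19361}{- \frac{6467}{671} - 2837} = \frac{19361}{- \frac{1910094}{671}} = 19361 \left(- \frac{671}{1910094}\right) = - \frac{12991231}{1910094}$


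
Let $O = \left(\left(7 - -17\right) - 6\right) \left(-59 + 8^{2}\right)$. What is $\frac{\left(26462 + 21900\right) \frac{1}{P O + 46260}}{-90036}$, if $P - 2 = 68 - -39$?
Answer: $- \frac{24181}{2524159260} \approx -9.5798 \cdot 10^{-6}$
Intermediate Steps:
$O = 90$ ($O = \left(\left(7 + 17\right) - 6\right) \left(-59 + 64\right) = \left(24 - 6\right) 5 = 18 \cdot 5 = 90$)
$P = 109$ ($P = 2 + \left(68 - -39\right) = 2 + \left(68 + 39\right) = 2 + 107 = 109$)
$\frac{\left(26462 + 21900\right) \frac{1}{P O + 46260}}{-90036} = \frac{\left(26462 + 21900\right) \frac{1}{109 \cdot 90 + 46260}}{-90036} = \frac{48362}{9810 + 46260} \left(- \frac{1}{90036}\right) = \frac{48362}{56070} \left(- \frac{1}{90036}\right) = 48362 \cdot \frac{1}{56070} \left(- \frac{1}{90036}\right) = \frac{24181}{28035} \left(- \frac{1}{90036}\right) = - \frac{24181}{2524159260}$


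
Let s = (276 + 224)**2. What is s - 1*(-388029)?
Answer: 638029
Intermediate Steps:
s = 250000 (s = 500**2 = 250000)
s - 1*(-388029) = 250000 - 1*(-388029) = 250000 + 388029 = 638029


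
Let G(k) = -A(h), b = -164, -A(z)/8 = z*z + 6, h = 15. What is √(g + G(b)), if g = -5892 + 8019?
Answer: 5*√159 ≈ 63.048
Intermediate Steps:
A(z) = -48 - 8*z² (A(z) = -8*(z*z + 6) = -8*(z² + 6) = -8*(6 + z²) = -48 - 8*z²)
G(k) = 1848 (G(k) = -(-48 - 8*15²) = -(-48 - 8*225) = -(-48 - 1800) = -1*(-1848) = 1848)
g = 2127
√(g + G(b)) = √(2127 + 1848) = √3975 = 5*√159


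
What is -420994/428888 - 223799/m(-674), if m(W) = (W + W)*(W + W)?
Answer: -107621823361/97416762544 ≈ -1.1048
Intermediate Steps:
m(W) = 4*W² (m(W) = (2*W)*(2*W) = 4*W²)
-420994/428888 - 223799/m(-674) = -420994/428888 - 223799/(4*(-674)²) = -420994*1/428888 - 223799/(4*454276) = -210497/214444 - 223799/1817104 = -107621823361/97416762544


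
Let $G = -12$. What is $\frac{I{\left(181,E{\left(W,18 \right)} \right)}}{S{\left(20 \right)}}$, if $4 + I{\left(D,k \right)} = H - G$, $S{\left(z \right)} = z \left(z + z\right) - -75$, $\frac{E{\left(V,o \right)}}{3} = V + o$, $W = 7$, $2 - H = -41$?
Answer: $\frac{51}{875} \approx 0.058286$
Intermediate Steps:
$H = 43$ ($H = 2 - -41 = 2 + 41 = 43$)
$E{\left(V,o \right)} = 3 V + 3 o$ ($E{\left(V,o \right)} = 3 \left(V + o\right) = 3 V + 3 o$)
$S{\left(z \right)} = 75 + 2 z^{2}$ ($S{\left(z \right)} = z 2 z + 75 = 2 z^{2} + 75 = 75 + 2 z^{2}$)
$I{\left(D,k \right)} = 51$ ($I{\left(D,k \right)} = -4 + \left(43 - -12\right) = -4 + \left(43 + 12\right) = -4 + 55 = 51$)
$\frac{I{\left(181,E{\left(W,18 \right)} \right)}}{S{\left(20 \right)}} = \frac{51}{75 + 2 \cdot 20^{2}} = \frac{51}{75 + 2 \cdot 400} = \frac{51}{75 + 800} = \frac{51}{875}$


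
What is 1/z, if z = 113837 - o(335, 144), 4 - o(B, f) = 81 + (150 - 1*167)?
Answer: 1/113897 ≈ 8.7799e-6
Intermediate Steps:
o(B, f) = -60 (o(B, f) = 4 - (81 + (150 - 1*167)) = 4 - (81 + (150 - 167)) = 4 - (81 - 17) = 4 - 1*64 = 4 - 64 = -60)
z = 113897 (z = 113837 - 1*(-60) = 113837 + 60 = 113897)
1/z = 1/113897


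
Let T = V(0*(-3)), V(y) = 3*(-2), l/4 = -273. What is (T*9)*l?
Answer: 58968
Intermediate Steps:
l = -1092 (l = 4*(-273) = -1092)
V(y) = -6
T = -6
(T*9)*l = -6*9*(-1092) = -54*(-1092) = 58968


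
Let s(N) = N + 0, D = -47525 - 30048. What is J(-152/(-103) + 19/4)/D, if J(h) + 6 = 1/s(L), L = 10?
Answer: 59/775730 ≈ 7.6057e-5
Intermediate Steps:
D = -77573
s(N) = N
J(h) = -59/10 (J(h) = -6 + 1/10 = -6 + ⅒ = -59/10)
J(-152/(-103) + 19/4)/D = -59/10/(-77573) = -59/10*(-1/77573) = 59/775730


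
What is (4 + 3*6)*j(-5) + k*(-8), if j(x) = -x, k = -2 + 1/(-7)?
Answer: 890/7 ≈ 127.14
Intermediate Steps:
k = -15/7 (k = -2 - ⅐ = -15/7 ≈ -2.1429)
(4 + 3*6)*j(-5) + k*(-8) = (4 + 3*6)*(-1*(-5)) - 15/7*(-8) = (4 + 18)*5 + 120/7 = 22*5 + 120/7 = 110 + 120/7 = 890/7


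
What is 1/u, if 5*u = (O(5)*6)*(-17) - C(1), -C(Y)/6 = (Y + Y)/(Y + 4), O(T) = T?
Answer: -25/2538 ≈ -0.0098503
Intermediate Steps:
C(Y) = -12*Y/(4 + Y) (C(Y) = -6*(Y + Y)/(Y + 4) = -6*2*Y/(4 + Y) = -12*Y/(4 + Y))
u = -2538/25 (u = ((5*6)*(-17) - (-12)/(4 + 1))/5 = (30*(-17) - (-12)/5)/5 = (-510 - (-12)/5)/5 = (-510 - 1*(-12/5))/5 = (-510 + 12/5)/5 = (⅕)*(-2538/5) = -2538/25 ≈ -101.52)
1/u = 1/(-2538/25) = -25/2538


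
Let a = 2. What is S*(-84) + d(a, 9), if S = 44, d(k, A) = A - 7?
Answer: -3694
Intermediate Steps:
d(k, A) = -7 + A
S*(-84) + d(a, 9) = 44*(-84) + (-7 + 9) = -3696 + 2 = -3694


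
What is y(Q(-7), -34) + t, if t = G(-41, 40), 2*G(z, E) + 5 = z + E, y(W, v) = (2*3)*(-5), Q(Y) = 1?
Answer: -33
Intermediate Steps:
y(W, v) = -30 (y(W, v) = 6*(-5) = -30)
G(z, E) = -5/2 + E/2 + z/2 (G(z, E) = -5/2 + (z + E)/2 = -5/2 + (E + z)/2 = -5/2 + (E/2 + z/2) = -5/2 + E/2 + z/2)
t = -3 (t = -5/2 + (½)*40 + (½)*(-41) = -5/2 + 20 - 41/2 = -3)
y(Q(-7), -34) + t = -30 - 3 = -33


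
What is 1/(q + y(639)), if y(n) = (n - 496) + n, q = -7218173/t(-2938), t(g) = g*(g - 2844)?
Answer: 16987516/13277019339 ≈ 0.0012795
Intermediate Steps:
t(g) = g*(-2844 + g)
q = -7218173/16987516 (q = -7218173*(-1/(2938*(-2844 - 2938))) = -7218173/((-2938*(-5782))) = -7218173/16987516 ≈ -0.42491)
y(n) = -496 + 2*n (y(n) = (-496 + n) + n = -496 + 2*n)
1/(q + y(639)) = 1/(-7218173/16987516 + (-496 + 2*639)) = 1/(-7218173/16987516 + (-496 + 1278)) = 1/(-7218173/16987516 + 782) = 1/(13277019339/16987516) = 16987516/13277019339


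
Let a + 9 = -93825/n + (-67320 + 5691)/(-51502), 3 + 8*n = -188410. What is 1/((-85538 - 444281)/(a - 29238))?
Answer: 283752274990545/5141176192794994 ≈ 0.055192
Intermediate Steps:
n = -188413/8 (n = -3/8 + (⅛)*(-188410) = -3/8 - 94205/4 = -188413/8 ≈ -23552.)
a = -37063710957/9703646326 (a = -9 + (-93825/(-188413/8) + (-67320 + 5691)/(-51502)) = -9 + (-93825*(-8/188413) - 61629*(-1/51502)) = -9 + (750600/188413 + 61629/51502) = -9 + 50269105977/9703646326 = -37063710957/9703646326 ≈ -3.8196)
1/((-85538 - 444281)/(a - 29238)) = 1/((-85538 - 444281)/(-37063710957/9703646326 - 29238)) = 1/(-529819/(-283752274990545/9703646326)) = 1/(-529819*(-9703646326/283752274990545)) = 1/(5141176192794994/283752274990545) = 283752274990545/5141176192794994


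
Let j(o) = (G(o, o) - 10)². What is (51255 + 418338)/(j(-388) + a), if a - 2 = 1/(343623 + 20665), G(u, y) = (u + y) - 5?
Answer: 171067094784/227928808705 ≈ 0.75053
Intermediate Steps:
G(u, y) = -5 + u + y
j(o) = (-15 + 2*o)² (j(o) = ((-5 + o + o) - 10)² = ((-5 + 2*o) - 10)² = (-15 + 2*o)²)
a = 728577/364288 (a = 2 + 1/(343623 + 20665) = 2 + 1/364288 = 728577/364288 ≈ 2.0000)
(51255 + 418338)/(j(-388) + a) = (51255 + 418338)/((-15 + 2*(-388))² + 728577/364288) = 469593/((-15 - 776)² + 728577/364288) = 469593/((-791)² + 728577/364288) = 469593/(625681 + 728577/364288) = 469593/(227928808705/364288) = 469593*(364288/227928808705) = 171067094784/227928808705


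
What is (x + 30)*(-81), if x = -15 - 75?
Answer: 4860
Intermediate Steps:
x = -90
(x + 30)*(-81) = (-90 + 30)*(-81) = -60*(-81) = 4860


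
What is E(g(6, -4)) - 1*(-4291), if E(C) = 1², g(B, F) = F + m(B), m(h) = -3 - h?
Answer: 4292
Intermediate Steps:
g(B, F) = -3 + F - B (g(B, F) = F + (-3 - B) = -3 + F - B)
E(C) = 1
E(g(6, -4)) - 1*(-4291) = 1 - 1*(-4291) = 1 + 4291 = 4292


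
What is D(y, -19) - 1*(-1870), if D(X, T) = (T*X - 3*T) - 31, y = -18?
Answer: 2238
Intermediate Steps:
D(X, T) = -31 - 3*T + T*X (D(X, T) = (-3*T + T*X) - 31 = -31 - 3*T + T*X)
D(y, -19) - 1*(-1870) = (-31 - 3*(-19) - 19*(-18)) - 1*(-1870) = (-31 + 57 + 342) + 1870 = 368 + 1870 = 2238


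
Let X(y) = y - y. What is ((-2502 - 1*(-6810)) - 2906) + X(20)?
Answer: 1402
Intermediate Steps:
X(y) = 0
((-2502 - 1*(-6810)) - 2906) + X(20) = ((-2502 - 1*(-6810)) - 2906) + 0 = ((-2502 + 6810) - 2906) + 0 = (4308 - 2906) + 0 = 1402 + 0 = 1402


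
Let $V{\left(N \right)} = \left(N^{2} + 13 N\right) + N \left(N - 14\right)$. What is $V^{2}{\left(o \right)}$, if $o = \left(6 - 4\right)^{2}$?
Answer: $784$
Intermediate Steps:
$o = 4$ ($o = 2^{2} = 4$)
$V{\left(N \right)} = N^{2} + 13 N + N \left(-14 + N\right)$ ($V{\left(N \right)} = \left(N^{2} + 13 N\right) + N \left(-14 + N\right) = N^{2} + 13 N + N \left(-14 + N\right)$)
$V^{2}{\left(o \right)} = \left(4 \left(-1 + 2 \cdot 4\right)\right)^{2} = \left(4 \left(-1 + 8\right)\right)^{2} = \left(4 \cdot 7\right)^{2} = 28^{2} = 784$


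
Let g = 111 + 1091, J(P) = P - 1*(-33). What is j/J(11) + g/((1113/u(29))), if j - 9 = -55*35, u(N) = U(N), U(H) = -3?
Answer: -190931/4081 ≈ -46.785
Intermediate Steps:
u(N) = -3
j = -1916 (j = 9 - 55*35 = 9 - 1925 = -1916)
J(P) = 33 + P (J(P) = P + 33 = 33 + P)
g = 1202
j/J(11) + g/((1113/u(29))) = -1916/(33 + 11) + 1202/((1113/(-3))) = -1916/44 + 1202/((1113*(-⅓))) = -1916*1/44 + 1202/(-371) = -479/11 + 1202*(-1/371) = -479/11 - 1202/371 = -190931/4081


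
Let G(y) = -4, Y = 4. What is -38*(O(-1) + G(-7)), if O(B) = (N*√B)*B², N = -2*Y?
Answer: 152 + 304*I ≈ 152.0 + 304.0*I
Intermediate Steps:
N = -8 (N = -2*4 = -8)
O(B) = -8*B^(5/2) (O(B) = (-8*√B)*B² = -8*B^(5/2))
-38*(O(-1) + G(-7)) = -38*(-8*I - 4) = -38*(-4 - 8*I) = 152 + 304*I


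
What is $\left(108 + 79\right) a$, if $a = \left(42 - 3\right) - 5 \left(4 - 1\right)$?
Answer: $4488$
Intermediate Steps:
$a = 24$ ($a = 39 - 15 = 24$)
$\left(108 + 79\right) a = \left(108 + 79\right) 24 = 187 \cdot 24 = 4488$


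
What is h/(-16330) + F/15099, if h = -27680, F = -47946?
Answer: -12167262/8218889 ≈ -1.4804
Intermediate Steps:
h/(-16330) + F/15099 = -27680/(-16330) - 47946/15099 = -27680*(-1/16330) - 47946*1/15099 = 2768/1633 - 15982/5033 = -12167262/8218889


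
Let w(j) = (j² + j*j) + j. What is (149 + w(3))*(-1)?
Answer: -170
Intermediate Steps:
w(j) = j + 2*j² (w(j) = (j² + j²) + j = 2*j² + j = j + 2*j²)
(149 + w(3))*(-1) = (149 + 3*(1 + 2*3))*(-1) = (149 + 3*(1 + 6))*(-1) = (149 + 3*7)*(-1) = (149 + 21)*(-1) = 170*(-1) = -170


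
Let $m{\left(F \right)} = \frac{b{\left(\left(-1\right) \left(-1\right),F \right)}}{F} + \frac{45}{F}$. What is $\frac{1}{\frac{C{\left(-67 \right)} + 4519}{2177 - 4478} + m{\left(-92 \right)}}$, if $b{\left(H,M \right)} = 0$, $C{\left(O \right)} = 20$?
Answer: $- \frac{70564}{173711} \approx -0.40621$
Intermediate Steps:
$m{\left(F \right)} = \frac{45}{F}$ ($m{\left(F \right)} = \frac{0}{F} + \frac{45}{F} = 0 + \frac{45}{F} = \frac{45}{F}$)
$\frac{1}{\frac{C{\left(-67 \right)} + 4519}{2177 - 4478} + m{\left(-92 \right)}} = \frac{1}{\frac{20 + 4519}{2177 - 4478} + \frac{45}{-92}} = \frac{1}{\frac{4539}{-2301} + 45 \left(- \frac{1}{92}\right)} = \frac{1}{4539 \left(- \frac{1}{2301}\right) - \frac{45}{92}} = \frac{1}{- \frac{1513}{767} - \frac{45}{92}} = \frac{1}{- \frac{173711}{70564}} = - \frac{70564}{173711}$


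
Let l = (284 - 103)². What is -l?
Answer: -32761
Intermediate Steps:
l = 32761 (l = 181² = 32761)
-l = -1*32761 = -32761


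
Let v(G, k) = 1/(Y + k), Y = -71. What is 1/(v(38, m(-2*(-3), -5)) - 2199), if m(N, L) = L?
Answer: -76/167125 ≈ -0.00045475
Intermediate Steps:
v(G, k) = 1/(-71 + k)
1/(v(38, m(-2*(-3), -5)) - 2199) = 1/(1/(-71 - 5) - 2199) = 1/(1/(-76) - 2199) = 1/(-1/76 - 2199) = 1/(-167125/76) = -76/167125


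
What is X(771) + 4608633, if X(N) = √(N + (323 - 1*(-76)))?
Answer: 4608633 + 3*√130 ≈ 4.6087e+6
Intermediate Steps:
X(N) = √(399 + N) (X(N) = √(N + (323 + 76)) = √(N + 399) = √(399 + N))
X(771) + 4608633 = √(399 + 771) + 4608633 = √1170 + 4608633 = 3*√130 + 4608633 = 4608633 + 3*√130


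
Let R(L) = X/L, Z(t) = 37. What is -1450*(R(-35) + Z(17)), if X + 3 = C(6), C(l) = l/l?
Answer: -376130/7 ≈ -53733.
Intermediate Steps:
C(l) = 1
X = -2 (X = -3 + 1 = -2)
R(L) = -2/L
-1450*(R(-35) + Z(17)) = -1450*(-2/(-35) + 37) = -1450*(-2*(-1/35) + 37) = -1450*(2/35 + 37) = -1450*1297/35 = -376130/7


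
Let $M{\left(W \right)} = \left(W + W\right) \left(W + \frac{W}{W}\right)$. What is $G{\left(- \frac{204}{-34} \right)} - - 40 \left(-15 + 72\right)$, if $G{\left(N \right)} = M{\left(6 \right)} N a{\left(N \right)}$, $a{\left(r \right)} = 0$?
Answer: $2280$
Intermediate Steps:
$M{\left(W \right)} = 2 W \left(1 + W\right)$ ($M{\left(W \right)} = 2 W \left(W + 1\right) = 2 W \left(1 + W\right)$)
$G{\left(N \right)} = 0$ ($G{\left(N \right)} = 2 \cdot 6 \left(1 + 6\right) N 0 = 2 \cdot 6 \cdot 7 N 0 = 84 N 0 = 0$)
$G{\left(- \frac{204}{-34} \right)} - - 40 \left(-15 + 72\right) = 0 - - 40 \left(-15 + 72\right) = 0 - \left(-40\right) 57 = 0 - -2280 = 0 + 2280 = 2280$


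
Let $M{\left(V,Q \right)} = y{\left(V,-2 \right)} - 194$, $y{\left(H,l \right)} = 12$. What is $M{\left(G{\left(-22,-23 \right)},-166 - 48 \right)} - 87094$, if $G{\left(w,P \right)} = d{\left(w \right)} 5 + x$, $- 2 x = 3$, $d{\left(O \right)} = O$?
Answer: $-87276$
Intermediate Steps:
$x = - \frac{3}{2}$ ($x = \left(- \frac{1}{2}\right) 3 = - \frac{3}{2} \approx -1.5$)
$G{\left(w,P \right)} = - \frac{3}{2} + 5 w$ ($G{\left(w,P \right)} = w 5 - \frac{3}{2} = 5 w - \frac{3}{2} = - \frac{3}{2} + 5 w$)
$M{\left(V,Q \right)} = -182$ ($M{\left(V,Q \right)} = 12 - 194 = -182$)
$M{\left(G{\left(-22,-23 \right)},-166 - 48 \right)} - 87094 = -182 - 87094 = -87276$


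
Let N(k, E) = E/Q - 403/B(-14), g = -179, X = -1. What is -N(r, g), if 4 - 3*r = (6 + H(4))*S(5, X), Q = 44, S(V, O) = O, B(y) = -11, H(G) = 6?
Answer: -1433/44 ≈ -32.568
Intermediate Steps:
r = 16/3 (r = 4/3 - (6 + 6)*(-1)/3 = 4/3 - 4*(-1) = 4/3 - 1/3*(-12) = 4/3 + 4 = 16/3 ≈ 5.3333)
N(k, E) = 403/11 + E/44 (N(k, E) = E/44 - 403/(-11) = E*(1/44) - 403*(-1/11) = E/44 + 403/11 = 403/11 + E/44)
-N(r, g) = -(403/11 + (1/44)*(-179)) = -(403/11 - 179/44) = -1*1433/44 = -1433/44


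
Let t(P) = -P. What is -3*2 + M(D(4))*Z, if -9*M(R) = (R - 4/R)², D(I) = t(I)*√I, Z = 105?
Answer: -2649/4 ≈ -662.25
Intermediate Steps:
D(I) = -I^(3/2) (D(I) = (-I)*√I = -I^(3/2))
M(R) = -(R - 4/R)²/9
-3*2 + M(D(4))*Z = -3*2 - (-4 + (-4^(3/2))²)²/(9*(-4^(3/2))²)*105 = -6 - (-4 + (-1*8)²)²/(9*(-1*8)²)*105 = -6 - ⅑*(-4 + (-8)²)²/(-8)²*105 = -6 - ⅑*1/64*(-4 + 64)²*105 = -6 - ⅑*1/64*60²*105 = -6 - ⅑*1/64*3600*105 = -6 - 25/4*105 = -6 - 2625/4 = -2649/4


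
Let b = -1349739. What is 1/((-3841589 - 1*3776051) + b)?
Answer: -1/8967379 ≈ -1.1152e-7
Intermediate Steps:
1/((-3841589 - 1*3776051) + b) = 1/((-3841589 - 1*3776051) - 1349739) = 1/((-3841589 - 3776051) - 1349739) = 1/(-7617640 - 1349739) = 1/(-8967379) = -1/8967379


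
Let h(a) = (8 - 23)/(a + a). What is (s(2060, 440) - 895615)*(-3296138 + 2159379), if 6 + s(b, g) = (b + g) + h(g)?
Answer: 178686350341941/176 ≈ 1.0153e+12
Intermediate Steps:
h(a) = -15/(2*a) (h(a) = -15*1/(2*a) = -15/(2*a))
s(b, g) = -6 + b + g - 15/(2*g) (s(b, g) = -6 + ((b + g) - 15/(2*g)) = -6 + (b + g - 15/(2*g)) = -6 + b + g - 15/(2*g))
(s(2060, 440) - 895615)*(-3296138 + 2159379) = ((-6 + 2060 + 440 - 15/2/440) - 895615)*(-3296138 + 2159379) = ((-6 + 2060 + 440 - 15/2*1/440) - 895615)*(-1136759) = ((-6 + 2060 + 440 - 3/176) - 895615)*(-1136759) = (438941/176 - 895615)*(-1136759) = -157189299/176*(-1136759) = 178686350341941/176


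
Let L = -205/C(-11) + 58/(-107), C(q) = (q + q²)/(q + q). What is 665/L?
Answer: 71155/4329 ≈ 16.437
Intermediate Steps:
C(q) = (q + q²)/(2*q) (C(q) = (q + q²)/((2*q)) = (q + q²)*(1/(2*q)) = (q + q²)/(2*q))
L = 4329/107 (L = -205/(½ + (½)*(-11)) + 58/(-107) = -205/(½ - 11/2) + 58*(-1/107) = -205/(-5) - 58/107 = -205*(-⅕) - 58/107 = 41 - 58/107 = 4329/107 ≈ 40.458)
665/L = 665/(4329/107) = 665*(107/4329) = 71155/4329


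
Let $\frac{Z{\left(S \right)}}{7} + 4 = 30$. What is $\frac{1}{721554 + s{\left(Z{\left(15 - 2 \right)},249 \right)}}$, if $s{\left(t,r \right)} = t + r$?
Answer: $\frac{1}{721985} \approx 1.3851 \cdot 10^{-6}$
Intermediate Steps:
$Z{\left(S \right)} = 182$ ($Z{\left(S \right)} = -28 + 7 \cdot 30 = -28 + 210 = 182$)
$s{\left(t,r \right)} = r + t$
$\frac{1}{721554 + s{\left(Z{\left(15 - 2 \right)},249 \right)}} = \frac{1}{721554 + \left(249 + 182\right)} = \frac{1}{721554 + 431} = \frac{1}{721985}$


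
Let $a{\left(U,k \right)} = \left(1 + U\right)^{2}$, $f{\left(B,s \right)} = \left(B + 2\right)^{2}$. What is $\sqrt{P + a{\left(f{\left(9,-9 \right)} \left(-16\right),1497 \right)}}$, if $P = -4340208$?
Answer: $i \sqrt{595983} \approx 772.0 i$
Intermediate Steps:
$f{\left(B,s \right)} = \left(2 + B\right)^{2}$
$\sqrt{P + a{\left(f{\left(9,-9 \right)} \left(-16\right),1497 \right)}} = \sqrt{-4340208 + \left(1 + \left(2 + 9\right)^{2} \left(-16\right)\right)^{2}} = \sqrt{-4340208 + \left(1 + 11^{2} \left(-16\right)\right)^{2}} = \sqrt{-4340208 + \left(1 + 121 \left(-16\right)\right)^{2}} = \sqrt{-4340208 + \left(1 - 1936\right)^{2}} = \sqrt{-4340208 + \left(-1935\right)^{2}} = \sqrt{-4340208 + 3744225} = \sqrt{-595983} = i \sqrt{595983}$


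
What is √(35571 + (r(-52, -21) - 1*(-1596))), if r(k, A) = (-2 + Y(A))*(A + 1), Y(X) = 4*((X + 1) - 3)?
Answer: √39047 ≈ 197.60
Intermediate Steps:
Y(X) = -8 + 4*X (Y(X) = 4*((1 + X) - 3) = 4*(-2 + X) = -8 + 4*X)
r(k, A) = (1 + A)*(-10 + 4*A) (r(k, A) = (-2 + (-8 + 4*A))*(A + 1) = (-10 + 4*A)*(1 + A) = (1 + A)*(-10 + 4*A))
√(35571 + (r(-52, -21) - 1*(-1596))) = √(35571 + ((-10 - 6*(-21) + 4*(-21)²) - 1*(-1596))) = √(35571 + ((-10 + 126 + 4*441) + 1596)) = √(35571 + ((-10 + 126 + 1764) + 1596)) = √(35571 + (1880 + 1596)) = √(35571 + 3476) = √39047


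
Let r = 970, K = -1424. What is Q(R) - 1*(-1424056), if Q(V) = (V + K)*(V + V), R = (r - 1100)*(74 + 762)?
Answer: 23933629496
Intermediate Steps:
R = -108680 (R = (970 - 1100)*(74 + 762) = -130*836 = -108680)
Q(V) = 2*V*(-1424 + V) (Q(V) = (V - 1424)*(V + V) = (-1424 + V)*(2*V) = 2*V*(-1424 + V))
Q(R) - 1*(-1424056) = 2*(-108680)*(-1424 - 108680) - 1*(-1424056) = 2*(-108680)*(-110104) + 1424056 = 23932205440 + 1424056 = 23933629496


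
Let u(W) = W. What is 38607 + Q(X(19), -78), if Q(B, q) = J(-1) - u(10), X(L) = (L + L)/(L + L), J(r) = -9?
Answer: 38588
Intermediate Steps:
X(L) = 1 (X(L) = (2*L)/((2*L)) = (2*L)*(1/(2*L)) = 1)
Q(B, q) = -19 (Q(B, q) = -9 - 1*10 = -9 - 10 = -19)
38607 + Q(X(19), -78) = 38607 - 19 = 38588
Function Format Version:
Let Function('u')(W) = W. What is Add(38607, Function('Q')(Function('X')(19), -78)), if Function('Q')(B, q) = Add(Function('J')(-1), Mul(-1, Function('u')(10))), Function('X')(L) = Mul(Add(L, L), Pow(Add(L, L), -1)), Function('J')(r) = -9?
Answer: 38588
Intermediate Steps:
Function('X')(L) = 1 (Function('X')(L) = Mul(Mul(2, L), Pow(Mul(2, L), -1)) = Mul(Mul(2, L), Mul(Rational(1, 2), Pow(L, -1))) = 1)
Function('Q')(B, q) = -19 (Function('Q')(B, q) = Add(-9, Mul(-1, 10)) = Add(-9, -10) = -19)
Add(38607, Function('Q')(Function('X')(19), -78)) = Add(38607, -19) = 38588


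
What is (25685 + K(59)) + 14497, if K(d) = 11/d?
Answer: 2370749/59 ≈ 40182.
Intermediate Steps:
(25685 + K(59)) + 14497 = (25685 + 11/59) + 14497 = 1515426/59 + 14497 = 2370749/59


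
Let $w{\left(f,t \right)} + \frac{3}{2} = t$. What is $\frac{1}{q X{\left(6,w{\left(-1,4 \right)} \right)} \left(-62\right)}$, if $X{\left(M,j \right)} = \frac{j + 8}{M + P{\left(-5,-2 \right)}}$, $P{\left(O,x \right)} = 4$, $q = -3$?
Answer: $\frac{10}{1953} \approx 0.0051203$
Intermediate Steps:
$w{\left(f,t \right)} = - \frac{3}{2} + t$
$X{\left(M,j \right)} = \frac{8 + j}{4 + M}$ ($X{\left(M,j \right)} = \frac{j + 8}{M + 4} = \frac{8 + j}{4 + M}$)
$\frac{1}{q X{\left(6,w{\left(-1,4 \right)} \right)} \left(-62\right)} = \frac{1}{- 3 \frac{8 + \left(- \frac{3}{2} + 4\right)}{4 + 6} \left(-62\right)} = \frac{1}{- 3 \frac{8 + \frac{5}{2}}{10} \left(-62\right)} = \frac{1}{- 3 \cdot \frac{1}{10} \cdot \frac{21}{2} \left(-62\right)} = \frac{1}{\left(-3\right) \frac{21}{20} \left(-62\right)} = \frac{1}{\left(- \frac{63}{20}\right) \left(-62\right)} = \frac{1}{\frac{1953}{10}} = \frac{10}{1953}$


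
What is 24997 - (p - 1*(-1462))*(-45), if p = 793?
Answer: 126472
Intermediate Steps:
24997 - (p - 1*(-1462))*(-45) = 24997 - (793 - 1*(-1462))*(-45) = 24997 - (793 + 1462)*(-45) = 24997 - 2255*(-45) = 24997 - 1*(-101475) = 24997 + 101475 = 126472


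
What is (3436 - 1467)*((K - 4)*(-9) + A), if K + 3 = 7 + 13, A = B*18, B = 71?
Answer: 2286009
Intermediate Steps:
A = 1278 (A = 71*18 = 1278)
K = 17 (K = -3 + (7 + 13) = -3 + 20 = 17)
(3436 - 1467)*((K - 4)*(-9) + A) = (3436 - 1467)*((17 - 4)*(-9) + 1278) = 1969*(13*(-9) + 1278) = 1969*(-117 + 1278) = 1969*1161 = 2286009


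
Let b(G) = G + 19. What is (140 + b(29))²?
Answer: 35344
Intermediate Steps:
b(G) = 19 + G
(140 + b(29))² = (140 + (19 + 29))² = (140 + 48)² = 188² = 35344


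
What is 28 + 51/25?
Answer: 751/25 ≈ 30.040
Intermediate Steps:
28 + 51/25 = 751/25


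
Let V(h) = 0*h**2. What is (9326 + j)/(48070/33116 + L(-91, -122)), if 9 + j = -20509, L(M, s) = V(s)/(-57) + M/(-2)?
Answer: -11582321/48589 ≈ -238.37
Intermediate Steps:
V(h) = 0
L(M, s) = -M/2 (L(M, s) = 0/(-57) + M/(-2) = 0*(-1/57) + M*(-1/2) = 0 - M/2 = -M/2)
j = -20518 (j = -9 - 20509 = -20518)
(9326 + j)/(48070/33116 + L(-91, -122)) = (9326 - 20518)/(48070/33116 - 1/2*(-91)) = -11192/(48070*(1/33116) + 91/2) = -11192/(24035/16558 + 91/2) = -11192/388712/8279 = -11192*8279/388712 = -11582321/48589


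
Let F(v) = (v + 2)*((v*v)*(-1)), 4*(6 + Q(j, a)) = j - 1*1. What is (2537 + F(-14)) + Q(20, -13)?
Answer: 19551/4 ≈ 4887.8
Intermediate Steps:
Q(j, a) = -25/4 + j/4 (Q(j, a) = -6 + (j - 1*1)/4 = -6 + (j - 1)/4 = -6 + (-1 + j)/4 = -6 + (-1/4 + j/4) = -25/4 + j/4)
F(v) = -v**2*(2 + v) (F(v) = (2 + v)*(v**2*(-1)) = (2 + v)*(-v**2) = -v**2*(2 + v))
(2537 + F(-14)) + Q(20, -13) = (2537 + (-14)**2*(-2 - 1*(-14))) + (-25/4 + (1/4)*20) = (2537 + 196*(-2 + 14)) + (-25/4 + 5) = (2537 + 196*12) - 5/4 = (2537 + 2352) - 5/4 = 4889 - 5/4 = 19551/4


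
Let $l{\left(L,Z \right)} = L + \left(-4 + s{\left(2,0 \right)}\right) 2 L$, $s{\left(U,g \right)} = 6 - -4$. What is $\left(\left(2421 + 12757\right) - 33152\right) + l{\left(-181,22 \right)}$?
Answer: $-20327$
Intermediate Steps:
$s{\left(U,g \right)} = 10$ ($s{\left(U,g \right)} = 6 + 4 = 10$)
$l{\left(L,Z \right)} = 13 L$ ($l{\left(L,Z \right)} = L + \left(-4 + 10\right) 2 L = L + 6 \cdot 2 L = L + 12 L = 13 L$)
$\left(\left(2421 + 12757\right) - 33152\right) + l{\left(-181,22 \right)} = \left(\left(2421 + 12757\right) - 33152\right) + 13 \left(-181\right) = \left(15178 - 33152\right) - 2353 = -17974 - 2353 = -20327$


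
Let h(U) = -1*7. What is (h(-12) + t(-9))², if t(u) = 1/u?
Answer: 4096/81 ≈ 50.568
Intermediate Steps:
h(U) = -7
(h(-12) + t(-9))² = (-7 + 1/(-9))² = (-7 - ⅑)² = (-64/9)² = 4096/81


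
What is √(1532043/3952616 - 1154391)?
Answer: I*√4508811132027185202/1976308 ≈ 1074.4*I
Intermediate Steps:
√(1532043/3952616 - 1154391) = √(-4562862804813/3952616) = I*√4508811132027185202/1976308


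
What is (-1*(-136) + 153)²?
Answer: 83521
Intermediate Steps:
(-1*(-136) + 153)² = (136 + 153)² = 289² = 83521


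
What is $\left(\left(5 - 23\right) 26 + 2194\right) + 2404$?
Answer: $4130$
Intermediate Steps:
$\left(\left(5 - 23\right) 26 + 2194\right) + 2404 = \left(\left(-18\right) 26 + 2194\right) + 2404 = \left(-468 + 2194\right) + 2404 = 1726 + 2404 = 4130$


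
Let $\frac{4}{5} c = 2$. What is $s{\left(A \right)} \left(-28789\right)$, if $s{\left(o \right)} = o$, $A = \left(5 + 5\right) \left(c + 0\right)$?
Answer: $-719725$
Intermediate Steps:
$c = \frac{5}{2}$ ($c = \frac{5}{4} \cdot 2 = \frac{5}{2} \approx 2.5$)
$A = 25$ ($A = \left(5 + 5\right) \left(\frac{5}{2} + 0\right) = 10 \cdot \frac{5}{2} = 25$)
$s{\left(A \right)} \left(-28789\right) = 25 \left(-28789\right) = -719725$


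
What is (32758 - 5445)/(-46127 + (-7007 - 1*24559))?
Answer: -2483/7063 ≈ -0.35155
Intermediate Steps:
(32758 - 5445)/(-46127 + (-7007 - 1*24559)) = 27313/(-46127 + (-7007 - 24559)) = 27313/(-46127 - 31566) = 27313/(-77693) = 27313*(-1/77693) = -2483/7063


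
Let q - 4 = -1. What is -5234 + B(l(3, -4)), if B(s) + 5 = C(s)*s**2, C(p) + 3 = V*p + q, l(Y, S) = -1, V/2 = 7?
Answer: -5253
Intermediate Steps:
q = 3 (q = 4 - 1 = 3)
V = 14 (V = 2*7 = 14)
C(p) = 14*p (C(p) = -3 + (14*p + 3) = -3 + (3 + 14*p) = 14*p)
B(s) = -5 + 14*s**3 (B(s) = -5 + (14*s)*s**2 = -5 + 14*s**3)
-5234 + B(l(3, -4)) = -5234 + (-5 + 14*(-1)**3) = -5234 + (-5 + 14*(-1)) = -5234 + (-5 - 14) = -5234 - 19 = -5253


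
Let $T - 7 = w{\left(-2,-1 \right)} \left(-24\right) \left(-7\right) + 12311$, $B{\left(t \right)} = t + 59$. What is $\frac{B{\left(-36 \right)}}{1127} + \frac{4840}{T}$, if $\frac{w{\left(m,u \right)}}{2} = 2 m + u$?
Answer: $\frac{123899}{260631} \approx 0.47538$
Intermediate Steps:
$B{\left(t \right)} = 59 + t$
$w{\left(m,u \right)} = 2 u + 4 m$ ($w{\left(m,u \right)} = 2 \left(2 m + u\right) = 2 \left(u + 2 m\right) = 2 u + 4 m$)
$T = 10638$ ($T = 7 + \left(\left(2 \left(-1\right) + 4 \left(-2\right)\right) \left(-24\right) \left(-7\right) + 12311\right) = 7 + \left(\left(-2 - 8\right) \left(-24\right) \left(-7\right) + 12311\right) = 7 + \left(\left(-10\right) \left(-24\right) \left(-7\right) + 12311\right) = 7 + \left(240 \left(-7\right) + 12311\right) = 7 + \left(-1680 + 12311\right) = 7 + 10631 = 10638$)
$\frac{B{\left(-36 \right)}}{1127} + \frac{4840}{T} = \frac{59 - 36}{1127} + \frac{4840}{10638} = 23 \cdot \frac{1}{1127} + 4840 \cdot \frac{1}{10638} = \frac{1}{49} + \frac{2420}{5319} = \frac{123899}{260631}$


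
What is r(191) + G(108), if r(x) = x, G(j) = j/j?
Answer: 192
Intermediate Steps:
G(j) = 1
r(191) + G(108) = 191 + 1 = 192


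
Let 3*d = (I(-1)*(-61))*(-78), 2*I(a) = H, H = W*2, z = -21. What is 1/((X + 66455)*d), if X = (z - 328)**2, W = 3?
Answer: 1/895722048 ≈ 1.1164e-9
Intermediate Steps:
X = 121801 (X = (-21 - 328)**2 = (-349)**2 = 121801)
H = 6 (H = 3*2 = 6)
I(a) = 3 (I(a) = (1/2)*6 = 3)
d = 4758 (d = ((3*(-61))*(-78))/3 = (-183*(-78))/3 = (1/3)*14274 = 4758)
1/((X + 66455)*d) = 1/((121801 + 66455)*4758) = (1/4758)/188256 = (1/188256)*(1/4758) = 1/895722048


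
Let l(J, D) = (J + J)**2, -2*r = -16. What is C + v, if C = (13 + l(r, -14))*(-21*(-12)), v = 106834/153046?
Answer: 5187394541/76523 ≈ 67789.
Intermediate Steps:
r = 8 (r = -1/2*(-16) = 8)
l(J, D) = 4*J**2 (l(J, D) = (2*J)**2 = 4*J**2)
v = 53417/76523 (v = 106834*(1/153046) = 53417/76523 ≈ 0.69805)
C = 67788 (C = (13 + 4*8**2)*(-21*(-12)) = (13 + 4*64)*252 = (13 + 256)*252 = 269*252 = 67788)
C + v = 67788 + 53417/76523 = 5187394541/76523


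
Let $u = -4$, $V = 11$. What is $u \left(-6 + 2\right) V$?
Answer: $176$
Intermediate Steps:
$u \left(-6 + 2\right) V = - 4 \left(-6 + 2\right) 11 = \left(-4\right) \left(-4\right) 11 = 16 \cdot 11 = 176$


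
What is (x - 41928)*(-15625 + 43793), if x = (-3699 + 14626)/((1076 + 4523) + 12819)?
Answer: -10875932072068/9209 ≈ -1.1810e+9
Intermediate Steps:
x = 10927/18418 (x = 10927/(5599 + 12819) = 10927/18418 ≈ 0.59328)
(x - 41928)*(-15625 + 43793) = (10927/18418 - 41928)*(-15625 + 43793) = -772218977/18418*28168 = -10875932072068/9209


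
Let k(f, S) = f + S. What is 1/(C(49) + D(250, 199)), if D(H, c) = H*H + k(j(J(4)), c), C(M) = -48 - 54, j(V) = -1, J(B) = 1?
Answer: 1/62596 ≈ 1.5975e-5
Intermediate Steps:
k(f, S) = S + f
C(M) = -102
D(H, c) = -1 + c + H² (D(H, c) = H*H + (c - 1) = H² + (-1 + c) = -1 + c + H²)
1/(C(49) + D(250, 199)) = 1/(-102 + (-1 + 199 + 250²)) = 1/(-102 + (-1 + 199 + 62500)) = 1/(-102 + 62698) = 1/62596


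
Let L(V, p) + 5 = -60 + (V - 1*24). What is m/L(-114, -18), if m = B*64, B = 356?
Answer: -22784/203 ≈ -112.24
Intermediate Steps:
m = 22784 (m = 356*64 = 22784)
L(V, p) = -89 + V (L(V, p) = -5 + (-60 + (V - 1*24)) = -5 + (-60 + (V - 24)) = -5 + (-60 + (-24 + V)) = -5 + (-84 + V) = -89 + V)
m/L(-114, -18) = 22784/(-89 - 114) = 22784/(-203) = 22784*(-1/203) = -22784/203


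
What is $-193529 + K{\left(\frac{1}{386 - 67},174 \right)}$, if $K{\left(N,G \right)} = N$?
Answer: $- \frac{61735750}{319} \approx -1.9353 \cdot 10^{5}$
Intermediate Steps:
$-193529 + K{\left(\frac{1}{386 - 67},174 \right)} = -193529 + \frac{1}{386 - 67} = -193529 + \frac{1}{319} = - \frac{61735750}{319}$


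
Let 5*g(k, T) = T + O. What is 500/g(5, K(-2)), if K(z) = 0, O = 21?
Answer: 2500/21 ≈ 119.05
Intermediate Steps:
g(k, T) = 21/5 + T/5 (g(k, T) = (T + 21)/5 = (21 + T)/5 = 21/5 + T/5)
500/g(5, K(-2)) = 500/(21/5 + (1/5)*0) = 500/(21/5 + 0) = 500/(21/5) = 500*(5/21) = 2500/21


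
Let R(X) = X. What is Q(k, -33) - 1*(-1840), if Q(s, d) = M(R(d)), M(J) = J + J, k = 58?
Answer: 1774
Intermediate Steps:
M(J) = 2*J
Q(s, d) = 2*d
Q(k, -33) - 1*(-1840) = 2*(-33) - 1*(-1840) = -66 + 1840 = 1774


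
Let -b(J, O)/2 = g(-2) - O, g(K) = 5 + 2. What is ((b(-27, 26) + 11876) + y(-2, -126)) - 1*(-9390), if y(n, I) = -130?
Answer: 21174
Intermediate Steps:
g(K) = 7
b(J, O) = -14 + 2*O (b(J, O) = -2*(7 - O) = -14 + 2*O)
((b(-27, 26) + 11876) + y(-2, -126)) - 1*(-9390) = (((-14 + 2*26) + 11876) - 130) - 1*(-9390) = (((-14 + 52) + 11876) - 130) + 9390 = ((38 + 11876) - 130) + 9390 = (11914 - 130) + 9390 = 11784 + 9390 = 21174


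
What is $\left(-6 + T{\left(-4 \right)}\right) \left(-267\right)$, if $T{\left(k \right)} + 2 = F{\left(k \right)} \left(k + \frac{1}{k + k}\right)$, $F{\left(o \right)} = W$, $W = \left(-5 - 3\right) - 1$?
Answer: $- \frac{62211}{8} \approx -7776.4$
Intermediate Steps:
$W = -9$ ($W = -8 - 1 = -9$)
$F{\left(o \right)} = -9$
$T{\left(k \right)} = -2 - 9 k - \frac{9}{2 k}$ ($T{\left(k \right)} = -2 - 9 \left(k + \frac{1}{k + k}\right) = -2 - 9 \left(k + \frac{1}{2 k}\right) = -2 - \left(9 k + \frac{9}{2 k}\right) = -2 - 9 k - \frac{9}{2 k}$)
$\left(-6 + T{\left(-4 \right)}\right) \left(-267\right) = \left(-6 - \left(-34 - \frac{9}{8}\right)\right) \left(-267\right) = \left(-6 - - \frac{281}{8}\right) \left(-267\right) = \left(-6 + \left(-2 + 36 + \frac{9}{8}\right)\right) \left(-267\right) = \left(-6 + \frac{281}{8}\right) \left(-267\right) = \frac{233}{8} \left(-267\right) = - \frac{62211}{8}$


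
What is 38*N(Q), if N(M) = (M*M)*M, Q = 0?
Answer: 0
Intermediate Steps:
N(M) = M**3 (N(M) = M**2*M = M**3)
38*N(Q) = 38*0**3 = 38*0 = 0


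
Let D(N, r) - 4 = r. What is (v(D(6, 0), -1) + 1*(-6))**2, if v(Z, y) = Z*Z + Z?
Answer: 196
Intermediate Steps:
D(N, r) = 4 + r
v(Z, y) = Z + Z**2 (v(Z, y) = Z**2 + Z = Z + Z**2)
(v(D(6, 0), -1) + 1*(-6))**2 = ((4 + 0)*(1 + (4 + 0)) + 1*(-6))**2 = (4*(1 + 4) - 6)**2 = (4*5 - 6)**2 = (20 - 6)**2 = 14**2 = 196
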